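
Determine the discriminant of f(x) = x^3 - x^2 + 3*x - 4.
Δ = -331

For x^3 + a x^2 + b x + c the discriminant is Δ = 18 a b c - 4 a^3 c + a^2 b^2 - 4 b^3 - 27 c^2.
Plug a = -1, b = 3, c = -4:
  18*(-1)*(3)*(-4) - 4*(-1)^3*(-4) + (-1)^2*(3)^2 - 4*(3)^3 - 27*(-4)^2
  = 216 + (-16) + 9 + (-108) + (-432)
  = -331.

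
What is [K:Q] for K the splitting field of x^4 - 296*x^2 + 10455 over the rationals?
[K:Q] = 4

f factors as (x^2 - 255)(x^2 - 41); the splitting field is K = Q(sqrt(255), sqrt(41)). Since 255, 41, and 10455 are all non-squares in Q, the three subfields Q(sqrt(255)), Q(sqrt(41)), Q(sqrt(10455)) are distinct degree-2 extensions, so [K:Q] = 4 (Klein four Galois group).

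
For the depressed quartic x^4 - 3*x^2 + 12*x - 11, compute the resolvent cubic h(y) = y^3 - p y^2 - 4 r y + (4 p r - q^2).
h(y) = y^3 + 3*y^2 + 44*y - 12

Identify coefficients: p = -3, q = 12, r = -11.
Plug into h(y) = y^3 - p y^2 - 4 r y + (4 p r - q^2):
  h(y) = y^3 - (-3) y^2 - 4*(-11) y + (4*(-3)*(-11) - (12)^2)
       = y^3 + (3) y^2 + (44) y + (-12).
Simplifying: h(y) = y^3 + 3*y^2 + 44*y - 12.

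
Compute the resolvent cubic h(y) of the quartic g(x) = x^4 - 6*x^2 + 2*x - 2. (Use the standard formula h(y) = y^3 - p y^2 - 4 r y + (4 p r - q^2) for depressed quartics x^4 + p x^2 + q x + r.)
h(y) = y^3 + 6*y^2 + 8*y + 44

Identify coefficients: p = -6, q = 2, r = -2.
Plug into h(y) = y^3 - p y^2 - 4 r y + (4 p r - q^2):
  h(y) = y^3 - (-6) y^2 - 4*(-2) y + (4*(-6)*(-2) - (2)^2)
       = y^3 + (6) y^2 + (8) y + (44).
Simplifying: h(y) = y^3 + 6*y^2 + 8*y + 44.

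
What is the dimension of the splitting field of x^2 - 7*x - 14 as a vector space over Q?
[K:Q] = 2

The discriminant of x^2 + (-7)*x + (-14) is b^2 - 4c = 49 - (-56) = 105. Since 105 is not a perfect square in Q, the polynomial is irreducible over Q. Its two roots generate a degree-2 extension, so [K:Q] = 2.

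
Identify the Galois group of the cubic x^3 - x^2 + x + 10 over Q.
Gal(K/Q) = S_3 (symmetric group of order 6)

Compute the discriminant of x^3 + (-1)*x^2 + (1)*x + (10): Δ = -2843. Since Δ is not a rational square, the Galois group is not contained in A_3; it must be the full S_3 (irreducibility of the cubic rules out anything smaller).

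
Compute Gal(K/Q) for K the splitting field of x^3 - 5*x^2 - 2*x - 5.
Gal(K/Q) = S_3 (symmetric group of order 6)

Compute the discriminant of x^3 + (-5)*x^2 + (-2)*x + (-5): Δ = -3943. Since Δ is not a rational square, the Galois group is not contained in A_3; it must be the full S_3 (irreducibility of the cubic rules out anything smaller).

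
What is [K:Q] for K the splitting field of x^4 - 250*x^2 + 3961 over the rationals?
[K:Q] = 4

f factors as (x^2 - 233)(x^2 - 17); the splitting field is K = Q(sqrt(233), sqrt(17)). Since 233, 17, and 3961 are all non-squares in Q, the three subfields Q(sqrt(233)), Q(sqrt(17)), Q(sqrt(3961)) are distinct degree-2 extensions, so [K:Q] = 4 (Klein four Galois group).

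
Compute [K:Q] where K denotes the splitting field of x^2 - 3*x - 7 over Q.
[K:Q] = 2

The discriminant of x^2 + (-3)*x + (-7) is b^2 - 4c = 9 - (-28) = 37. Since 37 is not a perfect square in Q, the polynomial is irreducible over Q. Its two roots generate a degree-2 extension, so [K:Q] = 2.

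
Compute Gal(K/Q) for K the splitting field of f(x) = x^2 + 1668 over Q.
Gal(K/Q) = Z/2Z (cyclic of order 2)

x^2 + 1668 is irreducible over Q since -1668 is not a rational square. The splitting field Q(sqrt(-1668)) has degree 2 over Q, and its unique nontrivial automorphism is sqrt(-1668) ↦ -sqrt(-1668). Hence Gal(Q(sqrt(-1668))/Q) = Z/2Z.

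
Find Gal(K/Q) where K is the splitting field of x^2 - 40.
Gal(K/Q) = Z/2Z (cyclic of order 2)

x^2 - 40 is irreducible over Q since 40 is not a rational square. The splitting field Q(sqrt(40)) has degree 2 over Q, and its unique nontrivial automorphism is sqrt(40) ↦ -sqrt(40). Hence Gal(Q(sqrt(40))/Q) = Z/2Z.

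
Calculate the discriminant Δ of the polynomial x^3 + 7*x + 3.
Δ = -1615

For a depressed cubic x^3 + p x + q the discriminant is Δ = -4 p^3 - 27 q^2 = -4*(7)^3 - 27*(3)^2 = -1372 - 243 = -1615.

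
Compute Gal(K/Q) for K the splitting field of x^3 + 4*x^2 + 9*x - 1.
Gal(K/Q) = S_3 (symmetric group of order 6)

Compute the discriminant of x^3 + (4)*x^2 + (9)*x + (-1): Δ = -2039. Since Δ is not a rational square, the Galois group is not contained in A_3; it must be the full S_3 (irreducibility of the cubic rules out anything smaller).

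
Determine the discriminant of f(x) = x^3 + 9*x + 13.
Δ = -7479

For a depressed cubic x^3 + p x + q the discriminant is Δ = -4 p^3 - 27 q^2 = -4*(9)^3 - 27*(13)^2 = -2916 - 4563 = -7479.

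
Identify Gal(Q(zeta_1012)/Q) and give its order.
|Gal(Q(zeta_1012)/Q)| = phi(1012) = 440; group ≅ (Z/1012Z)^* ≅ Z/2Z × Z/10Z × Z/22Z

The n-th cyclotomic polynomial Φ_1012(x) is the minimal polynomial of zeta_1012 over Q and has degree phi(1012) = 440. So Q(zeta_1012) is a degree-440 Galois extension with Galois group (Z/1012Z)^*. By CRT, (Z/1012Z)^* ≅ (Z/4Z)^* × (Z/11Z)^* × (Z/23Z)^*. Each prime-power unit group is (Z/4Z)^* ≅ Z/2Z; (Z/11Z)^* ≅ Z/10Z; (Z/23Z)^* ≅ Z/22Z. Hence Gal(Q(zeta_1012)/Q) ≅ Z/2Z × Z/10Z × Z/22Z.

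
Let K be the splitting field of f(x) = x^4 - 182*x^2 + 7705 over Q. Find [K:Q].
[K:Q] = 4

f factors as (x^2 - 115)(x^2 - 67); the splitting field is K = Q(sqrt(115), sqrt(67)). Since 115, 67, and 7705 are all non-squares in Q, the three subfields Q(sqrt(115)), Q(sqrt(67)), Q(sqrt(7705)) are distinct degree-2 extensions, so [K:Q] = 4 (Klein four Galois group).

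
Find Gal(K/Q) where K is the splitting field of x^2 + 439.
Gal(K/Q) = Z/2Z (cyclic of order 2)

x^2 + 439 is irreducible over Q since -439 is not a rational square. The splitting field Q(sqrt(-439)) has degree 2 over Q, and its unique nontrivial automorphism is sqrt(-439) ↦ -sqrt(-439). Hence Gal(Q(sqrt(-439))/Q) = Z/2Z.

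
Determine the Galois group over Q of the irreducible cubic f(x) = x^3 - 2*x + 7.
Gal(K/Q) = S_3 (symmetric group of order 6)

Compute the discriminant of x^3 + (0)*x^2 + (-2)*x + (7): Δ = -1291. Since Δ is not a rational square, the Galois group is not contained in A_3; it must be the full S_3 (irreducibility of the cubic rules out anything smaller).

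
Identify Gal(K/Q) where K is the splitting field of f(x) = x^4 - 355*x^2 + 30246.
Gal(K/Q) = V_4 (Klein four-group, Z/2Z × Z/2Z)

f factors as (x^2 - 142)(x^2 - 213), so the splitting field is K = Q(sqrt(142), sqrt(213)). The elements 142, 213, 30246 are all non-squares in Q, so sqrt(142) and sqrt(213) generate independent quadratic extensions. Thus [K:Q] = 4 and Gal(K/Q) is generated by the two order-2 automorphisms sqrt(142) ↦ -sqrt(142) and sqrt(213) ↦ -sqrt(213), giving V_4.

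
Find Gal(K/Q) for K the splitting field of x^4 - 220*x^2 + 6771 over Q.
Gal(K/Q) = V_4 (Klein four-group, Z/2Z × Z/2Z)

f factors as (x^2 - 183)(x^2 - 37), so the splitting field is K = Q(sqrt(183), sqrt(37)). The elements 183, 37, 6771 are all non-squares in Q, so sqrt(183) and sqrt(37) generate independent quadratic extensions. Thus [K:Q] = 4 and Gal(K/Q) is generated by the two order-2 automorphisms sqrt(183) ↦ -sqrt(183) and sqrt(37) ↦ -sqrt(37), giving V_4.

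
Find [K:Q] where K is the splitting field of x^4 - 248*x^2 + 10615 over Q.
[K:Q] = 4

f factors as (x^2 - 55)(x^2 - 193); the splitting field is K = Q(sqrt(55), sqrt(193)). Since 55, 193, and 10615 are all non-squares in Q, the three subfields Q(sqrt(55)), Q(sqrt(193)), Q(sqrt(10615)) are distinct degree-2 extensions, so [K:Q] = 4 (Klein four Galois group).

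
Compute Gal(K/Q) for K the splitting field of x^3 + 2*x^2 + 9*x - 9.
Gal(K/Q) = S_3 (symmetric group of order 6)

Compute the discriminant of x^3 + (2)*x^2 + (9)*x + (-9): Δ = -7407. Since Δ is not a rational square, the Galois group is not contained in A_3; it must be the full S_3 (irreducibility of the cubic rules out anything smaller).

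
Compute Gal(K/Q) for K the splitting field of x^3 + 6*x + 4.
Gal(K/Q) = S_3 (symmetric group of order 6)

Compute the discriminant of x^3 + (0)*x^2 + (6)*x + (4): Δ = -1296. Since Δ is not a rational square, the Galois group is not contained in A_3; it must be the full S_3 (irreducibility of the cubic rules out anything smaller).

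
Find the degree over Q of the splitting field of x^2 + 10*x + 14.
[K:Q] = 2

The discriminant of x^2 + (10)*x + (14) is b^2 - 4c = 100 - (56) = 44. Since 44 is not a perfect square in Q, the polynomial is irreducible over Q. Its two roots generate a degree-2 extension, so [K:Q] = 2.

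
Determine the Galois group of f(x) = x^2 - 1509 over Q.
Gal(K/Q) = Z/2Z (cyclic of order 2)

x^2 - 1509 is irreducible over Q since 1509 is not a rational square. The splitting field Q(sqrt(1509)) has degree 2 over Q, and its unique nontrivial automorphism is sqrt(1509) ↦ -sqrt(1509). Hence Gal(Q(sqrt(1509))/Q) = Z/2Z.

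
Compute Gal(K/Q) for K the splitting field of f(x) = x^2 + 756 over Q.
Gal(K/Q) = Z/2Z (cyclic of order 2)

x^2 + 756 is irreducible over Q since -756 is not a rational square. The splitting field Q(sqrt(-756)) has degree 2 over Q, and its unique nontrivial automorphism is sqrt(-756) ↦ -sqrt(-756). Hence Gal(Q(sqrt(-756))/Q) = Z/2Z.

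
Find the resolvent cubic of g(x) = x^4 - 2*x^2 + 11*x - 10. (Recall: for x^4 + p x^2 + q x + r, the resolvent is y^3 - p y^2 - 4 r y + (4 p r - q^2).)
h(y) = y^3 + 2*y^2 + 40*y - 41

Identify coefficients: p = -2, q = 11, r = -10.
Plug into h(y) = y^3 - p y^2 - 4 r y + (4 p r - q^2):
  h(y) = y^3 - (-2) y^2 - 4*(-10) y + (4*(-2)*(-10) - (11)^2)
       = y^3 + (2) y^2 + (40) y + (-41).
Simplifying: h(y) = y^3 + 2*y^2 + 40*y - 41.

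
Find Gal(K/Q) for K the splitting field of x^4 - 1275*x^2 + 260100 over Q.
Gal(K/Q) = Z/2Z (cyclic of order 2)

f factors as (x^2 - 1020)(x^2 - 255), so the splitting field is K = Q(sqrt(1020), sqrt(255)). The squarefree part of 1020 is 255 and the squarefree part of 255 is also 255, so sqrt(1020) and sqrt(255) are both rational multiples of sqrt(255). Hence Q(sqrt(1020)) = Q(sqrt(255)) = Q(sqrt(255)), and the splitting field collapses to a single degree-2 extension with Galois group Z/2Z.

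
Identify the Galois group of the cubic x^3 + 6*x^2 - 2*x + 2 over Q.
Gal(K/Q) = S_3 (symmetric group of order 6)

Compute the discriminant of x^3 + (6)*x^2 + (-2)*x + (2): Δ = -2092. Since Δ is not a rational square, the Galois group is not contained in A_3; it must be the full S_3 (irreducibility of the cubic rules out anything smaller).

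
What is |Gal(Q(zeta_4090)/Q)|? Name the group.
|Gal(Q(zeta_4090)/Q)| = phi(4090) = 1632; group ≅ (Z/4090Z)^* ≅ Z/4Z × Z/408Z

The n-th cyclotomic polynomial Φ_4090(x) is the minimal polynomial of zeta_4090 over Q and has degree phi(4090) = 1632. So Q(zeta_4090) is a degree-1632 Galois extension with Galois group (Z/4090Z)^*. By CRT, (Z/4090Z)^* ≅ (Z/2Z)^* × (Z/5Z)^* × (Z/409Z)^*. Each prime-power unit group is (Z/2Z)^* ≅ trivial group (order 1); (Z/5Z)^* ≅ Z/4Z; (Z/409Z)^* ≅ Z/408Z. Hence Gal(Q(zeta_4090)/Q) ≅ Z/4Z × Z/408Z.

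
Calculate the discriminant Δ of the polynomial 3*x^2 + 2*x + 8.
Δ = -92

For a quadratic a x^2 + b x + c the discriminant is Δ = b^2 - 4ac = (2)^2 - 4*(3)*(8) = 4 - (96) = -92.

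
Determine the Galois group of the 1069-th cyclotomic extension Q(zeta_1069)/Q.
|Gal(Q(zeta_1069)/Q)| = phi(1069) = 1068; group ≅ (Z/1069Z)^* ≅ Z/1068Z

The n-th cyclotomic polynomial Φ_1069(x) is the minimal polynomial of zeta_1069 over Q and has degree phi(1069) = 1068. So Q(zeta_1069) is a degree-1068 Galois extension with Galois group (Z/1069Z)^*. (Z/1069Z)^* is cyclic since 1069 is an odd prime power (or 4). Hence Gal(Q(zeta_1069)/Q) ≅ Z/1068Z.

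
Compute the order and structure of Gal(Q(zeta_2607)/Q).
|Gal(Q(zeta_2607)/Q)| = phi(2607) = 1560; group ≅ (Z/2607Z)^* ≅ Z/2Z × Z/10Z × Z/78Z

The n-th cyclotomic polynomial Φ_2607(x) is the minimal polynomial of zeta_2607 over Q and has degree phi(2607) = 1560. So Q(zeta_2607) is a degree-1560 Galois extension with Galois group (Z/2607Z)^*. By CRT, (Z/2607Z)^* ≅ (Z/3Z)^* × (Z/11Z)^* × (Z/79Z)^*. Each prime-power unit group is (Z/3Z)^* ≅ Z/2Z; (Z/11Z)^* ≅ Z/10Z; (Z/79Z)^* ≅ Z/78Z. Hence Gal(Q(zeta_2607)/Q) ≅ Z/2Z × Z/10Z × Z/78Z.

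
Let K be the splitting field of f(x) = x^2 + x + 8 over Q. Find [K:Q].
[K:Q] = 2

The discriminant of x^2 + (1)*x + (8) is b^2 - 4c = 1 - (32) = -31. Since -31 is not a perfect square in Q, the polynomial is irreducible over Q. Its two roots generate a degree-2 extension, so [K:Q] = 2.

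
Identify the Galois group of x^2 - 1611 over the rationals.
Gal(K/Q) = Z/2Z (cyclic of order 2)

x^2 - 1611 is irreducible over Q since 1611 is not a rational square. The splitting field Q(sqrt(1611)) has degree 2 over Q, and its unique nontrivial automorphism is sqrt(1611) ↦ -sqrt(1611). Hence Gal(Q(sqrt(1611))/Q) = Z/2Z.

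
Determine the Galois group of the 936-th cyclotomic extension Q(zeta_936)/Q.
|Gal(Q(zeta_936)/Q)| = phi(936) = 288; group ≅ (Z/936Z)^* ≅ Z/2Z × Z/2Z × Z/6Z × Z/12Z

The n-th cyclotomic polynomial Φ_936(x) is the minimal polynomial of zeta_936 over Q and has degree phi(936) = 288. So Q(zeta_936) is a degree-288 Galois extension with Galois group (Z/936Z)^*. By CRT, (Z/936Z)^* ≅ (Z/8Z)^* × (Z/9Z)^* × (Z/13Z)^*. Each prime-power unit group is (Z/8Z)^* ≅ Z/2Z × Z/2Z; (Z/9Z)^* ≅ Z/6Z; (Z/13Z)^* ≅ Z/12Z. Hence Gal(Q(zeta_936)/Q) ≅ Z/2Z × Z/2Z × Z/6Z × Z/12Z.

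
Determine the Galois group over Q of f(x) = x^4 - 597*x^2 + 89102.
Gal(K/Q) = V_4 (Klein four-group, Z/2Z × Z/2Z)

f factors as (x^2 - 299)(x^2 - 298), so the splitting field is K = Q(sqrt(299), sqrt(298)). The elements 299, 298, 89102 are all non-squares in Q, so sqrt(299) and sqrt(298) generate independent quadratic extensions. Thus [K:Q] = 4 and Gal(K/Q) is generated by the two order-2 automorphisms sqrt(299) ↦ -sqrt(299) and sqrt(298) ↦ -sqrt(298), giving V_4.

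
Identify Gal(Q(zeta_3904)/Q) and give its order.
|Gal(Q(zeta_3904)/Q)| = phi(3904) = 1920; group ≅ (Z/3904Z)^* ≅ Z/2Z × Z/16Z × Z/60Z

The n-th cyclotomic polynomial Φ_3904(x) is the minimal polynomial of zeta_3904 over Q and has degree phi(3904) = 1920. So Q(zeta_3904) is a degree-1920 Galois extension with Galois group (Z/3904Z)^*. By CRT, (Z/3904Z)^* ≅ (Z/64Z)^* × (Z/61Z)^*. Each prime-power unit group is (Z/64Z)^* ≅ Z/2Z × Z/16Z; (Z/61Z)^* ≅ Z/60Z. Hence Gal(Q(zeta_3904)/Q) ≅ Z/2Z × Z/16Z × Z/60Z.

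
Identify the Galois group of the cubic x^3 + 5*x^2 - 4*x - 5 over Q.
Gal(K/Q) = S_3 (symmetric group of order 6)

Compute the discriminant of x^3 + (5)*x^2 + (-4)*x + (-5): Δ = 4281. Since Δ is not a rational square, the Galois group is not contained in A_3; it must be the full S_3 (irreducibility of the cubic rules out anything smaller).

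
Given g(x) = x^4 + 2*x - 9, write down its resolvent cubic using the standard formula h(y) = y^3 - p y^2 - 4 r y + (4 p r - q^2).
h(y) = y^3 + 36*y - 4

Identify coefficients: p = 0, q = 2, r = -9.
Plug into h(y) = y^3 - p y^2 - 4 r y + (4 p r - q^2):
  h(y) = y^3 - (0) y^2 - 4*(-9) y + (4*(0)*(-9) - (2)^2)
       = y^3 + (0) y^2 + (36) y + (-4).
Simplifying: h(y) = y^3 + 36*y - 4.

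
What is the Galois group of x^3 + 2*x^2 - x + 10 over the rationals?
Gal(K/Q) = S_3 (symmetric group of order 6)

Compute the discriminant of x^3 + (2)*x^2 + (-1)*x + (10): Δ = -3372. Since Δ is not a rational square, the Galois group is not contained in A_3; it must be the full S_3 (irreducibility of the cubic rules out anything smaller).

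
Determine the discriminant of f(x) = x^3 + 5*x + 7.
Δ = -1823

For a depressed cubic x^3 + p x + q the discriminant is Δ = -4 p^3 - 27 q^2 = -4*(5)^3 - 27*(7)^2 = -500 - 1323 = -1823.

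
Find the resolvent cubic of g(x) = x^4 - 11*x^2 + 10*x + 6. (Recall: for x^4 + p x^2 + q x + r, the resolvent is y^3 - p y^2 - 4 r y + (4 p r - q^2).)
h(y) = y^3 + 11*y^2 - 24*y - 364

Identify coefficients: p = -11, q = 10, r = 6.
Plug into h(y) = y^3 - p y^2 - 4 r y + (4 p r - q^2):
  h(y) = y^3 - (-11) y^2 - 4*(6) y + (4*(-11)*(6) - (10)^2)
       = y^3 + (11) y^2 + (-24) y + (-364).
Simplifying: h(y) = y^3 + 11*y^2 - 24*y - 364.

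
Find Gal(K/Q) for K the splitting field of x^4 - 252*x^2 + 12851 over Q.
Gal(K/Q) = V_4 (Klein four-group, Z/2Z × Z/2Z)

f factors as (x^2 - 71)(x^2 - 181), so the splitting field is K = Q(sqrt(71), sqrt(181)). The elements 71, 181, 12851 are all non-squares in Q, so sqrt(71) and sqrt(181) generate independent quadratic extensions. Thus [K:Q] = 4 and Gal(K/Q) is generated by the two order-2 automorphisms sqrt(71) ↦ -sqrt(71) and sqrt(181) ↦ -sqrt(181), giving V_4.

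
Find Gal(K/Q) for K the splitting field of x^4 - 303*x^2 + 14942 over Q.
Gal(K/Q) = V_4 (Klein four-group, Z/2Z × Z/2Z)

f factors as (x^2 - 62)(x^2 - 241), so the splitting field is K = Q(sqrt(62), sqrt(241)). The elements 62, 241, 14942 are all non-squares in Q, so sqrt(62) and sqrt(241) generate independent quadratic extensions. Thus [K:Q] = 4 and Gal(K/Q) is generated by the two order-2 automorphisms sqrt(62) ↦ -sqrt(62) and sqrt(241) ↦ -sqrt(241), giving V_4.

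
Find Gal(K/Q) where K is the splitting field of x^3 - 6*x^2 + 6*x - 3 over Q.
Gal(K/Q) = S_3 (symmetric group of order 6)

Compute the discriminant of x^3 + (-6)*x^2 + (6)*x + (-3): Δ = -459. Since Δ is not a rational square, the Galois group is not contained in A_3; it must be the full S_3 (irreducibility of the cubic rules out anything smaller).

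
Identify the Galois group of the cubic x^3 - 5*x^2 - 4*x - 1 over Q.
Gal(K/Q) = S_3 (symmetric group of order 6)

Compute the discriminant of x^3 + (-5)*x^2 + (-4)*x + (-1): Δ = -231. Since Δ is not a rational square, the Galois group is not contained in A_3; it must be the full S_3 (irreducibility of the cubic rules out anything smaller).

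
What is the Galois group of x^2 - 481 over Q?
Gal(K/Q) = Z/2Z (cyclic of order 2)

x^2 - 481 is irreducible over Q since 481 is not a rational square. The splitting field Q(sqrt(481)) has degree 2 over Q, and its unique nontrivial automorphism is sqrt(481) ↦ -sqrt(481). Hence Gal(Q(sqrt(481))/Q) = Z/2Z.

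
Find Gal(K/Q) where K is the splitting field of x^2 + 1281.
Gal(K/Q) = Z/2Z (cyclic of order 2)

x^2 + 1281 is irreducible over Q since -1281 is not a rational square. The splitting field Q(sqrt(-1281)) has degree 2 over Q, and its unique nontrivial automorphism is sqrt(-1281) ↦ -sqrt(-1281). Hence Gal(Q(sqrt(-1281))/Q) = Z/2Z.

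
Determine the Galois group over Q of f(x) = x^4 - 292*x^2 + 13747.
Gal(K/Q) = V_4 (Klein four-group, Z/2Z × Z/2Z)

f factors as (x^2 - 59)(x^2 - 233), so the splitting field is K = Q(sqrt(59), sqrt(233)). The elements 59, 233, 13747 are all non-squares in Q, so sqrt(59) and sqrt(233) generate independent quadratic extensions. Thus [K:Q] = 4 and Gal(K/Q) is generated by the two order-2 automorphisms sqrt(59) ↦ -sqrt(59) and sqrt(233) ↦ -sqrt(233), giving V_4.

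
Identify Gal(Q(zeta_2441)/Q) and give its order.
|Gal(Q(zeta_2441)/Q)| = phi(2441) = 2440; group ≅ (Z/2441Z)^* ≅ Z/2440Z

The n-th cyclotomic polynomial Φ_2441(x) is the minimal polynomial of zeta_2441 over Q and has degree phi(2441) = 2440. So Q(zeta_2441) is a degree-2440 Galois extension with Galois group (Z/2441Z)^*. (Z/2441Z)^* is cyclic since 2441 is an odd prime power (or 4). Hence Gal(Q(zeta_2441)/Q) ≅ Z/2440Z.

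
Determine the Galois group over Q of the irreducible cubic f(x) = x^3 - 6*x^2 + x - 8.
Gal(K/Q) = S_3 (symmetric group of order 6)

Compute the discriminant of x^3 + (-6)*x^2 + (1)*x + (-8): Δ = -7744. Since Δ is not a rational square, the Galois group is not contained in A_3; it must be the full S_3 (irreducibility of the cubic rules out anything smaller).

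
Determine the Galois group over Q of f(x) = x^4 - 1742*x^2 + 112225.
Gal(K/Q) = Z/2Z (cyclic of order 2)

f factors as (x^2 - 67)(x^2 - 1675), so the splitting field is K = Q(sqrt(67), sqrt(1675)). The squarefree part of 67 is 67 and the squarefree part of 1675 is also 67, so sqrt(67) and sqrt(1675) are both rational multiples of sqrt(67). Hence Q(sqrt(67)) = Q(sqrt(1675)) = Q(sqrt(67)), and the splitting field collapses to a single degree-2 extension with Galois group Z/2Z.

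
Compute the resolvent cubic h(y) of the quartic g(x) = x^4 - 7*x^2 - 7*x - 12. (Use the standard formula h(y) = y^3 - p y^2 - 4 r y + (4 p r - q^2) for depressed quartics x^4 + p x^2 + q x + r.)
h(y) = y^3 + 7*y^2 + 48*y + 287

Identify coefficients: p = -7, q = -7, r = -12.
Plug into h(y) = y^3 - p y^2 - 4 r y + (4 p r - q^2):
  h(y) = y^3 - (-7) y^2 - 4*(-12) y + (4*(-7)*(-12) - (-7)^2)
       = y^3 + (7) y^2 + (48) y + (287).
Simplifying: h(y) = y^3 + 7*y^2 + 48*y + 287.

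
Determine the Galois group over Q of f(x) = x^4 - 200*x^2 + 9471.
Gal(K/Q) = V_4 (Klein four-group, Z/2Z × Z/2Z)

f factors as (x^2 - 123)(x^2 - 77), so the splitting field is K = Q(sqrt(123), sqrt(77)). The elements 123, 77, 9471 are all non-squares in Q, so sqrt(123) and sqrt(77) generate independent quadratic extensions. Thus [K:Q] = 4 and Gal(K/Q) is generated by the two order-2 automorphisms sqrt(123) ↦ -sqrt(123) and sqrt(77) ↦ -sqrt(77), giving V_4.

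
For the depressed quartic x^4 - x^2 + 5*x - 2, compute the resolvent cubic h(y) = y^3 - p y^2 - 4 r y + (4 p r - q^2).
h(y) = y^3 + y^2 + 8*y - 17

Identify coefficients: p = -1, q = 5, r = -2.
Plug into h(y) = y^3 - p y^2 - 4 r y + (4 p r - q^2):
  h(y) = y^3 - (-1) y^2 - 4*(-2) y + (4*(-1)*(-2) - (5)^2)
       = y^3 + (1) y^2 + (8) y + (-17).
Simplifying: h(y) = y^3 + y^2 + 8*y - 17.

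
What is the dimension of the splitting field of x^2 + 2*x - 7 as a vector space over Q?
[K:Q] = 2

The discriminant of x^2 + (2)*x + (-7) is b^2 - 4c = 4 - (-28) = 32. Since 32 is not a perfect square in Q, the polynomial is irreducible over Q. Its two roots generate a degree-2 extension, so [K:Q] = 2.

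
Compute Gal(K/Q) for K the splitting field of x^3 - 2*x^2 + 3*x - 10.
Gal(K/Q) = S_3 (symmetric group of order 6)

Compute the discriminant of x^3 + (-2)*x^2 + (3)*x + (-10): Δ = -2012. Since Δ is not a rational square, the Galois group is not contained in A_3; it must be the full S_3 (irreducibility of the cubic rules out anything smaller).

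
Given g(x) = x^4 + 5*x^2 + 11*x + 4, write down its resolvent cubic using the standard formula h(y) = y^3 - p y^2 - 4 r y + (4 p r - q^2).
h(y) = y^3 - 5*y^2 - 16*y - 41

Identify coefficients: p = 5, q = 11, r = 4.
Plug into h(y) = y^3 - p y^2 - 4 r y + (4 p r - q^2):
  h(y) = y^3 - (5) y^2 - 4*(4) y + (4*(5)*(4) - (11)^2)
       = y^3 + (-5) y^2 + (-16) y + (-41).
Simplifying: h(y) = y^3 - 5*y^2 - 16*y - 41.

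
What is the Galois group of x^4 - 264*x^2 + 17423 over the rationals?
Gal(K/Q) = V_4 (Klein four-group, Z/2Z × Z/2Z)

f factors as (x^2 - 133)(x^2 - 131), so the splitting field is K = Q(sqrt(133), sqrt(131)). The elements 133, 131, 17423 are all non-squares in Q, so sqrt(133) and sqrt(131) generate independent quadratic extensions. Thus [K:Q] = 4 and Gal(K/Q) is generated by the two order-2 automorphisms sqrt(133) ↦ -sqrt(133) and sqrt(131) ↦ -sqrt(131), giving V_4.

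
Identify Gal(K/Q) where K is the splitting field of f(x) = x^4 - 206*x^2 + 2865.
Gal(K/Q) = V_4 (Klein four-group, Z/2Z × Z/2Z)

f factors as (x^2 - 191)(x^2 - 15), so the splitting field is K = Q(sqrt(191), sqrt(15)). The elements 191, 15, 2865 are all non-squares in Q, so sqrt(191) and sqrt(15) generate independent quadratic extensions. Thus [K:Q] = 4 and Gal(K/Q) is generated by the two order-2 automorphisms sqrt(191) ↦ -sqrt(191) and sqrt(15) ↦ -sqrt(15), giving V_4.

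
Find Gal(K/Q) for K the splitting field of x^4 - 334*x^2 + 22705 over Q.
Gal(K/Q) = V_4 (Klein four-group, Z/2Z × Z/2Z)

f factors as (x^2 - 239)(x^2 - 95), so the splitting field is K = Q(sqrt(239), sqrt(95)). The elements 239, 95, 22705 are all non-squares in Q, so sqrt(239) and sqrt(95) generate independent quadratic extensions. Thus [K:Q] = 4 and Gal(K/Q) is generated by the two order-2 automorphisms sqrt(239) ↦ -sqrt(239) and sqrt(95) ↦ -sqrt(95), giving V_4.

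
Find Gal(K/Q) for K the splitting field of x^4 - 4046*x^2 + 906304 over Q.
Gal(K/Q) = Z/2Z (cyclic of order 2)

f factors as (x^2 - 3808)(x^2 - 238), so the splitting field is K = Q(sqrt(3808), sqrt(238)). The squarefree part of 3808 is 238 and the squarefree part of 238 is also 238, so sqrt(3808) and sqrt(238) are both rational multiples of sqrt(238). Hence Q(sqrt(3808)) = Q(sqrt(238)) = Q(sqrt(238)), and the splitting field collapses to a single degree-2 extension with Galois group Z/2Z.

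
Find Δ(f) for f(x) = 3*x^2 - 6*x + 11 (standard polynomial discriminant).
Δ = -96

For a quadratic a x^2 + b x + c the discriminant is Δ = b^2 - 4ac = (-6)^2 - 4*(3)*(11) = 36 - (132) = -96.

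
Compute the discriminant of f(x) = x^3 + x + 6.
Δ = -976

For a depressed cubic x^3 + p x + q the discriminant is Δ = -4 p^3 - 27 q^2 = -4*(1)^3 - 27*(6)^2 = -4 - 972 = -976.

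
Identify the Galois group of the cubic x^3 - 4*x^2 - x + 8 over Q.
Gal(K/Q) = S_3 (symmetric group of order 6)

Compute the discriminant of x^3 + (-4)*x^2 + (-1)*x + (8): Δ = 916. Since Δ is not a rational square, the Galois group is not contained in A_3; it must be the full S_3 (irreducibility of the cubic rules out anything smaller).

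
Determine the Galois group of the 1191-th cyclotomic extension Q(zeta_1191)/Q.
|Gal(Q(zeta_1191)/Q)| = phi(1191) = 792; group ≅ (Z/1191Z)^* ≅ Z/2Z × Z/396Z

The n-th cyclotomic polynomial Φ_1191(x) is the minimal polynomial of zeta_1191 over Q and has degree phi(1191) = 792. So Q(zeta_1191) is a degree-792 Galois extension with Galois group (Z/1191Z)^*. By CRT, (Z/1191Z)^* ≅ (Z/3Z)^* × (Z/397Z)^*. Each prime-power unit group is (Z/3Z)^* ≅ Z/2Z; (Z/397Z)^* ≅ Z/396Z. Hence Gal(Q(zeta_1191)/Q) ≅ Z/2Z × Z/396Z.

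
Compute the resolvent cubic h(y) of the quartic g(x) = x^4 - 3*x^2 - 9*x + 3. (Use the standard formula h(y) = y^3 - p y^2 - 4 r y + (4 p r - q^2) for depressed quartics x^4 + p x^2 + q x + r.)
h(y) = y^3 + 3*y^2 - 12*y - 117

Identify coefficients: p = -3, q = -9, r = 3.
Plug into h(y) = y^3 - p y^2 - 4 r y + (4 p r - q^2):
  h(y) = y^3 - (-3) y^2 - 4*(3) y + (4*(-3)*(3) - (-9)^2)
       = y^3 + (3) y^2 + (-12) y + (-117).
Simplifying: h(y) = y^3 + 3*y^2 - 12*y - 117.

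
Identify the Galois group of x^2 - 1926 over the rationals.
Gal(K/Q) = Z/2Z (cyclic of order 2)

x^2 - 1926 is irreducible over Q since 1926 is not a rational square. The splitting field Q(sqrt(1926)) has degree 2 over Q, and its unique nontrivial automorphism is sqrt(1926) ↦ -sqrt(1926). Hence Gal(Q(sqrt(1926))/Q) = Z/2Z.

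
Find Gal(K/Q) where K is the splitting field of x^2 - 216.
Gal(K/Q) = Z/2Z (cyclic of order 2)

x^2 - 216 is irreducible over Q since 216 is not a rational square. The splitting field Q(sqrt(216)) has degree 2 over Q, and its unique nontrivial automorphism is sqrt(216) ↦ -sqrt(216). Hence Gal(Q(sqrt(216))/Q) = Z/2Z.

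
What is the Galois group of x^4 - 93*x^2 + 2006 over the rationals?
Gal(K/Q) = V_4 (Klein four-group, Z/2Z × Z/2Z)

f factors as (x^2 - 59)(x^2 - 34), so the splitting field is K = Q(sqrt(59), sqrt(34)). The elements 59, 34, 2006 are all non-squares in Q, so sqrt(59) and sqrt(34) generate independent quadratic extensions. Thus [K:Q] = 4 and Gal(K/Q) is generated by the two order-2 automorphisms sqrt(59) ↦ -sqrt(59) and sqrt(34) ↦ -sqrt(34), giving V_4.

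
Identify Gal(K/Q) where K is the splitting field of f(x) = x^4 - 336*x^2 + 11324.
Gal(K/Q) = V_4 (Klein four-group, Z/2Z × Z/2Z)

f factors as (x^2 - 38)(x^2 - 298), so the splitting field is K = Q(sqrt(38), sqrt(298)). The elements 38, 298, 11324 are all non-squares in Q, so sqrt(38) and sqrt(298) generate independent quadratic extensions. Thus [K:Q] = 4 and Gal(K/Q) is generated by the two order-2 automorphisms sqrt(38) ↦ -sqrt(38) and sqrt(298) ↦ -sqrt(298), giving V_4.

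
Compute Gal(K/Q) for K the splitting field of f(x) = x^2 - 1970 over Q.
Gal(K/Q) = Z/2Z (cyclic of order 2)

x^2 - 1970 is irreducible over Q since 1970 is not a rational square. The splitting field Q(sqrt(1970)) has degree 2 over Q, and its unique nontrivial automorphism is sqrt(1970) ↦ -sqrt(1970). Hence Gal(Q(sqrt(1970))/Q) = Z/2Z.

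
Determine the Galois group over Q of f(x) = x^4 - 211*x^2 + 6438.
Gal(K/Q) = V_4 (Klein four-group, Z/2Z × Z/2Z)

f factors as (x^2 - 174)(x^2 - 37), so the splitting field is K = Q(sqrt(174), sqrt(37)). The elements 174, 37, 6438 are all non-squares in Q, so sqrt(174) and sqrt(37) generate independent quadratic extensions. Thus [K:Q] = 4 and Gal(K/Q) is generated by the two order-2 automorphisms sqrt(174) ↦ -sqrt(174) and sqrt(37) ↦ -sqrt(37), giving V_4.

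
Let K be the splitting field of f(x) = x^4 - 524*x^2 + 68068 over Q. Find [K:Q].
[K:Q] = 4

f factors as (x^2 - 286)(x^2 - 238); the splitting field is K = Q(sqrt(286), sqrt(238)). Since 286, 238, and 68068 are all non-squares in Q, the three subfields Q(sqrt(286)), Q(sqrt(238)), Q(sqrt(68068)) are distinct degree-2 extensions, so [K:Q] = 4 (Klein four Galois group).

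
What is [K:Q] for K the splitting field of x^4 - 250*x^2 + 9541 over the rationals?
[K:Q] = 4

f factors as (x^2 - 203)(x^2 - 47); the splitting field is K = Q(sqrt(203), sqrt(47)). Since 203, 47, and 9541 are all non-squares in Q, the three subfields Q(sqrt(203)), Q(sqrt(47)), Q(sqrt(9541)) are distinct degree-2 extensions, so [K:Q] = 4 (Klein four Galois group).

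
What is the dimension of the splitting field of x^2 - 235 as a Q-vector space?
[K:Q] = 2

The polynomial x^2 - 235 is irreducible over Q since 235 is not a perfect square. Its splitting field is Q(sqrt(235)), which has degree 2 over Q.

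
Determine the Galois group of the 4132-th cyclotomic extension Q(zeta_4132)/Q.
|Gal(Q(zeta_4132)/Q)| = phi(4132) = 2064; group ≅ (Z/4132Z)^* ≅ Z/2Z × Z/1032Z

The n-th cyclotomic polynomial Φ_4132(x) is the minimal polynomial of zeta_4132 over Q and has degree phi(4132) = 2064. So Q(zeta_4132) is a degree-2064 Galois extension with Galois group (Z/4132Z)^*. By CRT, (Z/4132Z)^* ≅ (Z/4Z)^* × (Z/1033Z)^*. Each prime-power unit group is (Z/4Z)^* ≅ Z/2Z; (Z/1033Z)^* ≅ Z/1032Z. Hence Gal(Q(zeta_4132)/Q) ≅ Z/2Z × Z/1032Z.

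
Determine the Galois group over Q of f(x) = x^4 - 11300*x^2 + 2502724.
Gal(K/Q) = Z/2Z (cyclic of order 2)

f factors as (x^2 - 226)(x^2 - 11074), so the splitting field is K = Q(sqrt(226), sqrt(11074)). The squarefree part of 226 is 226 and the squarefree part of 11074 is also 226, so sqrt(226) and sqrt(11074) are both rational multiples of sqrt(226). Hence Q(sqrt(226)) = Q(sqrt(11074)) = Q(sqrt(226)), and the splitting field collapses to a single degree-2 extension with Galois group Z/2Z.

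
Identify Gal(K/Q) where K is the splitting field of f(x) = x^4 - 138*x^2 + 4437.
Gal(K/Q) = V_4 (Klein four-group, Z/2Z × Z/2Z)

f factors as (x^2 - 51)(x^2 - 87), so the splitting field is K = Q(sqrt(51), sqrt(87)). The elements 51, 87, 4437 are all non-squares in Q, so sqrt(51) and sqrt(87) generate independent quadratic extensions. Thus [K:Q] = 4 and Gal(K/Q) is generated by the two order-2 automorphisms sqrt(51) ↦ -sqrt(51) and sqrt(87) ↦ -sqrt(87), giving V_4.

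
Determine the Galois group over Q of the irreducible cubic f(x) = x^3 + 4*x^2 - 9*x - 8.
Gal(K/Q) = S_3 (symmetric group of order 6)

Compute the discriminant of x^3 + (4)*x^2 + (-9)*x + (-8): Δ = 9716. Since Δ is not a rational square, the Galois group is not contained in A_3; it must be the full S_3 (irreducibility of the cubic rules out anything smaller).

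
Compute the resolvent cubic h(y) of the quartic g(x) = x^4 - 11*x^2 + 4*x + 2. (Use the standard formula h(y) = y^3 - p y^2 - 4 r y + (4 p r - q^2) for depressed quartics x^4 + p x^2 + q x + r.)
h(y) = y^3 + 11*y^2 - 8*y - 104

Identify coefficients: p = -11, q = 4, r = 2.
Plug into h(y) = y^3 - p y^2 - 4 r y + (4 p r - q^2):
  h(y) = y^3 - (-11) y^2 - 4*(2) y + (4*(-11)*(2) - (4)^2)
       = y^3 + (11) y^2 + (-8) y + (-104).
Simplifying: h(y) = y^3 + 11*y^2 - 8*y - 104.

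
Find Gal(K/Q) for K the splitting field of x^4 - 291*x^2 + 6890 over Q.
Gal(K/Q) = V_4 (Klein four-group, Z/2Z × Z/2Z)

f factors as (x^2 - 265)(x^2 - 26), so the splitting field is K = Q(sqrt(265), sqrt(26)). The elements 265, 26, 6890 are all non-squares in Q, so sqrt(265) and sqrt(26) generate independent quadratic extensions. Thus [K:Q] = 4 and Gal(K/Q) is generated by the two order-2 automorphisms sqrt(265) ↦ -sqrt(265) and sqrt(26) ↦ -sqrt(26), giving V_4.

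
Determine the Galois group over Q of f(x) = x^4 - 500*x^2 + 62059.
Gal(K/Q) = V_4 (Klein four-group, Z/2Z × Z/2Z)

f factors as (x^2 - 229)(x^2 - 271), so the splitting field is K = Q(sqrt(229), sqrt(271)). The elements 229, 271, 62059 are all non-squares in Q, so sqrt(229) and sqrt(271) generate independent quadratic extensions. Thus [K:Q] = 4 and Gal(K/Q) is generated by the two order-2 automorphisms sqrt(229) ↦ -sqrt(229) and sqrt(271) ↦ -sqrt(271), giving V_4.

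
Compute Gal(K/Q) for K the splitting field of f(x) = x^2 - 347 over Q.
Gal(K/Q) = Z/2Z (cyclic of order 2)

x^2 - 347 is irreducible over Q since 347 is not a rational square. The splitting field Q(sqrt(347)) has degree 2 over Q, and its unique nontrivial automorphism is sqrt(347) ↦ -sqrt(347). Hence Gal(Q(sqrt(347))/Q) = Z/2Z.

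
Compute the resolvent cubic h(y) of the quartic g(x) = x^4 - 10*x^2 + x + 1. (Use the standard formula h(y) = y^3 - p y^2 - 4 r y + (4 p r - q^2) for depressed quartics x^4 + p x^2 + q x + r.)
h(y) = y^3 + 10*y^2 - 4*y - 41

Identify coefficients: p = -10, q = 1, r = 1.
Plug into h(y) = y^3 - p y^2 - 4 r y + (4 p r - q^2):
  h(y) = y^3 - (-10) y^2 - 4*(1) y + (4*(-10)*(1) - (1)^2)
       = y^3 + (10) y^2 + (-4) y + (-41).
Simplifying: h(y) = y^3 + 10*y^2 - 4*y - 41.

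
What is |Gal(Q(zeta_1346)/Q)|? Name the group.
|Gal(Q(zeta_1346)/Q)| = phi(1346) = 672; group ≅ (Z/1346Z)^* ≅ Z/672Z

The n-th cyclotomic polynomial Φ_1346(x) is the minimal polynomial of zeta_1346 over Q and has degree phi(1346) = 672. So Q(zeta_1346) is a degree-672 Galois extension with Galois group (Z/1346Z)^*. By CRT, (Z/1346Z)^* ≅ (Z/2Z)^* × (Z/673Z)^*. Each prime-power unit group is (Z/2Z)^* ≅ trivial group (order 1); (Z/673Z)^* ≅ Z/672Z. Hence Gal(Q(zeta_1346)/Q) ≅ Z/672Z.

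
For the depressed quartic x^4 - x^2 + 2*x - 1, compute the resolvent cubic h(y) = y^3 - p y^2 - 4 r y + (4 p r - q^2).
h(y) = y^3 + y^2 + 4*y

Identify coefficients: p = -1, q = 2, r = -1.
Plug into h(y) = y^3 - p y^2 - 4 r y + (4 p r - q^2):
  h(y) = y^3 - (-1) y^2 - 4*(-1) y + (4*(-1)*(-1) - (2)^2)
       = y^3 + (1) y^2 + (4) y + (0).
Simplifying: h(y) = y^3 + y^2 + 4*y.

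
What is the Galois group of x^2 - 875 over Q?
Gal(K/Q) = Z/2Z (cyclic of order 2)

x^2 - 875 is irreducible over Q since 875 is not a rational square. The splitting field Q(sqrt(875)) has degree 2 over Q, and its unique nontrivial automorphism is sqrt(875) ↦ -sqrt(875). Hence Gal(Q(sqrt(875))/Q) = Z/2Z.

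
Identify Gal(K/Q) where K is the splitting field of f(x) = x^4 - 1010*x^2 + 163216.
Gal(K/Q) = Z/2Z (cyclic of order 2)

f factors as (x^2 - 202)(x^2 - 808), so the splitting field is K = Q(sqrt(202), sqrt(808)). The squarefree part of 202 is 202 and the squarefree part of 808 is also 202, so sqrt(202) and sqrt(808) are both rational multiples of sqrt(202). Hence Q(sqrt(202)) = Q(sqrt(808)) = Q(sqrt(202)), and the splitting field collapses to a single degree-2 extension with Galois group Z/2Z.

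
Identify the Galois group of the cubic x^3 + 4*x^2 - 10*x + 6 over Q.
Gal(K/Q) = S_3 (symmetric group of order 6)

Compute the discriminant of x^3 + (4)*x^2 + (-10)*x + (6): Δ = -1228. Since Δ is not a rational square, the Galois group is not contained in A_3; it must be the full S_3 (irreducibility of the cubic rules out anything smaller).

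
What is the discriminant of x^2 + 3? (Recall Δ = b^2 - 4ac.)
Δ = -12

For a quadratic a x^2 + b x + c the discriminant is Δ = b^2 - 4ac = (0)^2 - 4*(1)*(3) = 0 - (12) = -12.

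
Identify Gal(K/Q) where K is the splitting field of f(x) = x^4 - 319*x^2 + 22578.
Gal(K/Q) = V_4 (Klein four-group, Z/2Z × Z/2Z)

f factors as (x^2 - 213)(x^2 - 106), so the splitting field is K = Q(sqrt(213), sqrt(106)). The elements 213, 106, 22578 are all non-squares in Q, so sqrt(213) and sqrt(106) generate independent quadratic extensions. Thus [K:Q] = 4 and Gal(K/Q) is generated by the two order-2 automorphisms sqrt(213) ↦ -sqrt(213) and sqrt(106) ↦ -sqrt(106), giving V_4.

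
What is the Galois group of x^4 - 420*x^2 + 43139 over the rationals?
Gal(K/Q) = V_4 (Klein four-group, Z/2Z × Z/2Z)

f factors as (x^2 - 179)(x^2 - 241), so the splitting field is K = Q(sqrt(179), sqrt(241)). The elements 179, 241, 43139 are all non-squares in Q, so sqrt(179) and sqrt(241) generate independent quadratic extensions. Thus [K:Q] = 4 and Gal(K/Q) is generated by the two order-2 automorphisms sqrt(179) ↦ -sqrt(179) and sqrt(241) ↦ -sqrt(241), giving V_4.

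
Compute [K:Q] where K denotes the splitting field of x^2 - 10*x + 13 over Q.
[K:Q] = 2

The discriminant of x^2 + (-10)*x + (13) is b^2 - 4c = 100 - (52) = 48. Since 48 is not a perfect square in Q, the polynomial is irreducible over Q. Its two roots generate a degree-2 extension, so [K:Q] = 2.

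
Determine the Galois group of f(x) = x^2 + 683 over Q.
Gal(K/Q) = Z/2Z (cyclic of order 2)

x^2 + 683 is irreducible over Q since -683 is not a rational square. The splitting field Q(sqrt(-683)) has degree 2 over Q, and its unique nontrivial automorphism is sqrt(-683) ↦ -sqrt(-683). Hence Gal(Q(sqrt(-683))/Q) = Z/2Z.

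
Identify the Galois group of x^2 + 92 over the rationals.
Gal(K/Q) = Z/2Z (cyclic of order 2)

x^2 + 92 is irreducible over Q since -92 is not a rational square. The splitting field Q(sqrt(-92)) has degree 2 over Q, and its unique nontrivial automorphism is sqrt(-92) ↦ -sqrt(-92). Hence Gal(Q(sqrt(-92))/Q) = Z/2Z.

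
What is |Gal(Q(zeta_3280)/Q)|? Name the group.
|Gal(Q(zeta_3280)/Q)| = phi(3280) = 1280; group ≅ (Z/3280Z)^* ≅ Z/2Z × Z/4Z × Z/4Z × Z/40Z

The n-th cyclotomic polynomial Φ_3280(x) is the minimal polynomial of zeta_3280 over Q and has degree phi(3280) = 1280. So Q(zeta_3280) is a degree-1280 Galois extension with Galois group (Z/3280Z)^*. By CRT, (Z/3280Z)^* ≅ (Z/16Z)^* × (Z/5Z)^* × (Z/41Z)^*. Each prime-power unit group is (Z/16Z)^* ≅ Z/2Z × Z/4Z; (Z/5Z)^* ≅ Z/4Z; (Z/41Z)^* ≅ Z/40Z. Hence Gal(Q(zeta_3280)/Q) ≅ Z/2Z × Z/4Z × Z/4Z × Z/40Z.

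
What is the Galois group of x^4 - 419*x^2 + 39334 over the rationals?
Gal(K/Q) = V_4 (Klein four-group, Z/2Z × Z/2Z)

f factors as (x^2 - 142)(x^2 - 277), so the splitting field is K = Q(sqrt(142), sqrt(277)). The elements 142, 277, 39334 are all non-squares in Q, so sqrt(142) and sqrt(277) generate independent quadratic extensions. Thus [K:Q] = 4 and Gal(K/Q) is generated by the two order-2 automorphisms sqrt(142) ↦ -sqrt(142) and sqrt(277) ↦ -sqrt(277), giving V_4.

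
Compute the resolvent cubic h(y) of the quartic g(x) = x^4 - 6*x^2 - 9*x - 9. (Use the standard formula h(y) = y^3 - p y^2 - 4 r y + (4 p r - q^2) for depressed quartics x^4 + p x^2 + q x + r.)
h(y) = y^3 + 6*y^2 + 36*y + 135

Identify coefficients: p = -6, q = -9, r = -9.
Plug into h(y) = y^3 - p y^2 - 4 r y + (4 p r - q^2):
  h(y) = y^3 - (-6) y^2 - 4*(-9) y + (4*(-6)*(-9) - (-9)^2)
       = y^3 + (6) y^2 + (36) y + (135).
Simplifying: h(y) = y^3 + 6*y^2 + 36*y + 135.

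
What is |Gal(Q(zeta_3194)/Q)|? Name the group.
|Gal(Q(zeta_3194)/Q)| = phi(3194) = 1596; group ≅ (Z/3194Z)^* ≅ Z/1596Z

The n-th cyclotomic polynomial Φ_3194(x) is the minimal polynomial of zeta_3194 over Q and has degree phi(3194) = 1596. So Q(zeta_3194) is a degree-1596 Galois extension with Galois group (Z/3194Z)^*. By CRT, (Z/3194Z)^* ≅ (Z/2Z)^* × (Z/1597Z)^*. Each prime-power unit group is (Z/2Z)^* ≅ trivial group (order 1); (Z/1597Z)^* ≅ Z/1596Z. Hence Gal(Q(zeta_3194)/Q) ≅ Z/1596Z.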